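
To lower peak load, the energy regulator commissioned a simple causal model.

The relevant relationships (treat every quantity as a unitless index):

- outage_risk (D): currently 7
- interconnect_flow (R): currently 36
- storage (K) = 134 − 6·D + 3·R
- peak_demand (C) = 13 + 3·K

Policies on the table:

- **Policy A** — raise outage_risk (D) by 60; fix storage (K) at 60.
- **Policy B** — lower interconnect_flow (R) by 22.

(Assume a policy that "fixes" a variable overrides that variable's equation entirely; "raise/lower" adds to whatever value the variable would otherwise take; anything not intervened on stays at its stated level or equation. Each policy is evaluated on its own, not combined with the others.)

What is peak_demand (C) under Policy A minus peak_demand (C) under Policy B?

-222

Policy A (D + 60, K := 60):
  D = 7 + 60 = 67
  R = 36
  K = 60
  C = 13 + 3·60 = 193
Policy B (R − 22):
  D = 7
  R = 36 − 22 = 14
  K = 134 − 6·7 + 3·14 = 134
  C = 13 + 3·134 = 415
C: 193 − 415 = -222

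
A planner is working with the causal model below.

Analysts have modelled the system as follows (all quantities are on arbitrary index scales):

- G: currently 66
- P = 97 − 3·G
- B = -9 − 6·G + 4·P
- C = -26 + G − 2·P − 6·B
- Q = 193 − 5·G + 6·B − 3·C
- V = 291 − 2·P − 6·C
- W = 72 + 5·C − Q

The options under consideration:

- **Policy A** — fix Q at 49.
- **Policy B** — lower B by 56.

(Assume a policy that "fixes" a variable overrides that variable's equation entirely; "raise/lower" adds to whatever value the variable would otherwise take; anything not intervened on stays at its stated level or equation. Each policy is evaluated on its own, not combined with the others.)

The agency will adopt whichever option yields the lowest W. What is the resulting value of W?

25503

Policy A (Q := 49):
  G = 66
  P = 97 − 3·66 = -101
  B = -9 − 6·66 + 4·(-101) = -809
  C = -26 + 66 − 2·(-101) − 6·(-809) = 5096
  Q = 49
  W = 72 + 5·5096 − 49 = 25503
Policy B (B − 56):
  G = 66
  P = 97 − 3·66 = -101
  B = -9 − 6·66 + 4·(-101) (−56 from intervention) = -865
  C = -26 + 66 − 2·(-101) − 6·(-865) = 5432
  Q = 193 − 5·66 + 6·(-865) − 3·5432 = -21623
  W = 72 + 5·5432 − (-21623) = 48855
Comparing — Policy A: W=25503, Policy B: W=48855. Lowest is 25503 (Policy A).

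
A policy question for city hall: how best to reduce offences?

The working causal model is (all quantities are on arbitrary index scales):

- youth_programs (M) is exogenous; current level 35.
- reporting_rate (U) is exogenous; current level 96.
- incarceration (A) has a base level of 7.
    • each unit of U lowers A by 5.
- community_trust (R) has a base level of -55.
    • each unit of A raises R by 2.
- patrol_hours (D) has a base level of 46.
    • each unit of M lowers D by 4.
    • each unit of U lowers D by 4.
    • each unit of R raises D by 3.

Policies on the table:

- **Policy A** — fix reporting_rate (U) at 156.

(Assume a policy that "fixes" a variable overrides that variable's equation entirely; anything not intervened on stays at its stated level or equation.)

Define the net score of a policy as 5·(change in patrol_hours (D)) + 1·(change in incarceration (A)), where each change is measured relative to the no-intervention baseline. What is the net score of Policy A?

-10500

Baseline:
  M = 35
  U = 96
  A = 7 − 5·96 = -473
  R = -55 + 2·(-473) = -1001
  D = 46 − 4·35 − 4·96 + 3·(-1001) = -3481
Policy A (U := 156):
  M = 35
  U = 156
  A = 7 − 5·156 = -773
  R = -55 + 2·(-773) = -1601
  D = 46 − 4·35 − 4·156 + 3·(-1601) = -5521
ΔD = -5521 − (-3481) = -2040; ΔA = -773 − (-473) = -300
Score = 5·(-2040) + 1·(-300) = -10500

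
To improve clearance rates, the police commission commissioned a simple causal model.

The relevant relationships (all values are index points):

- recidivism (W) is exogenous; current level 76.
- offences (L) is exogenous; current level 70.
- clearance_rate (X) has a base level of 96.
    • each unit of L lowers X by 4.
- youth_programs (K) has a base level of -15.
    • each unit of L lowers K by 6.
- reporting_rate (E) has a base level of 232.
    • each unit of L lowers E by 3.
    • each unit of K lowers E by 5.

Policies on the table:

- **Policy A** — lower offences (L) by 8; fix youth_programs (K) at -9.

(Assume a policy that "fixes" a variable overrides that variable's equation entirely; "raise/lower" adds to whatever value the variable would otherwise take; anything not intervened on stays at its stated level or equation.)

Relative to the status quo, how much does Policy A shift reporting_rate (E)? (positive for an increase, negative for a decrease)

Baseline:
  L = 70
  K = -15 − 6·70 = -435
  E = 232 − 3·70 − 5·(-435) = 2197
Policy A (L − 8, K := -9):
  L = 70 − 8 = 62
  K = -9
  E = 232 − 3·62 − 5·(-9) = 91
Change in E: 91 − 2197 = -2106

-2106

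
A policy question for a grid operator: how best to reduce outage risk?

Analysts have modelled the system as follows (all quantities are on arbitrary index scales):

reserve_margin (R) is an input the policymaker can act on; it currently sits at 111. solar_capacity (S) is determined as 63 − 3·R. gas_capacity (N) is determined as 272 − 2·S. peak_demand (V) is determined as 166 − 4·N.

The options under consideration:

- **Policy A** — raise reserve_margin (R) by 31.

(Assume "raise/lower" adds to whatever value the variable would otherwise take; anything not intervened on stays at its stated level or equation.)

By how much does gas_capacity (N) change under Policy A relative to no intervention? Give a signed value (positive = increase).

Baseline:
  R = 111
  S = 63 − 3·111 = -270
  N = 272 − 2·(-270) = 812
Policy A (R + 31):
  R = 111 + 31 = 142
  S = 63 − 3·142 = -363
  N = 272 − 2·(-363) = 998
Change in N: 998 − 812 = 186

186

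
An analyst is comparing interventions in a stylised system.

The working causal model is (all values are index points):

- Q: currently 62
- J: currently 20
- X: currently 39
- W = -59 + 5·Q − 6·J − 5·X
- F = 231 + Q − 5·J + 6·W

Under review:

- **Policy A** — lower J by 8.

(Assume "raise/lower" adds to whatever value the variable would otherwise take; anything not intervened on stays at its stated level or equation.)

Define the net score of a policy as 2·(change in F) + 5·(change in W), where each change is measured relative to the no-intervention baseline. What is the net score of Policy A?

896

Baseline:
  Q = 62
  J = 20
  X = 39
  W = -59 + 5·62 − 6·20 − 5·39 = -64
  F = 231 + 62 − 5·20 + 6·(-64) = -191
Policy A (J − 8):
  Q = 62
  J = 20 − 8 = 12
  X = 39
  W = -59 + 5·62 − 6·12 − 5·39 = -16
  F = 231 + 62 − 5·12 + 6·(-16) = 137
ΔF = 137 − (-191) = 328; ΔW = -16 − (-64) = 48
Score = 2·328 + 5·48 = 896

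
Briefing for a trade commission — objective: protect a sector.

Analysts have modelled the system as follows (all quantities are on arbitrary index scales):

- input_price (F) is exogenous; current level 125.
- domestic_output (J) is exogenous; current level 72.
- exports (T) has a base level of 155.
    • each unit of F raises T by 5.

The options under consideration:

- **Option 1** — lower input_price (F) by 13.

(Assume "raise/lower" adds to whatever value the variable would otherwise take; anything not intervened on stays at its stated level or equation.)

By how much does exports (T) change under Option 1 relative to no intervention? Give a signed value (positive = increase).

Baseline:
  F = 125
  T = 155 + 5·125 = 780
Option 1 (F − 13):
  F = 125 − 13 = 112
  T = 155 + 5·112 = 715
Change in T: 715 − 780 = -65

-65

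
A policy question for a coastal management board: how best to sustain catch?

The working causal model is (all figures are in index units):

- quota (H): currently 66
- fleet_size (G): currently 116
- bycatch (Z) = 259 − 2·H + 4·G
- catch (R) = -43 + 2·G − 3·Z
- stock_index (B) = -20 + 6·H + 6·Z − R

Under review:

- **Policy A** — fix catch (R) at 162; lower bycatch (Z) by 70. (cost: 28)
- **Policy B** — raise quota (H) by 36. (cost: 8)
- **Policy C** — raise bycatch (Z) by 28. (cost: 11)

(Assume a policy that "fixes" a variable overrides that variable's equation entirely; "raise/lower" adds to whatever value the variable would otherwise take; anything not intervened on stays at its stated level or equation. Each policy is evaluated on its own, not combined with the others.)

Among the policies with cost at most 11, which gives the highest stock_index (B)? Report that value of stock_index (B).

5758

Policy B (H + 36):
  H = 66 + 36 = 102
  G = 116
  Z = 259 − 2·102 + 4·116 = 519
  R = -43 + 2·116 − 3·519 = -1368
  B = -20 + 6·102 + 6·519 − (-1368) = 5074
Policy C (Z + 28):
  H = 66
  G = 116
  Z = 259 − 2·66 + 4·116 (+28 from intervention) = 619
  R = -43 + 2·116 − 3·619 = -1668
  B = -20 + 6·66 + 6·619 − (-1668) = 5758
Comparing — Policy B: B=5074, Policy C: B=5758. Highest is 5758 (Policy C).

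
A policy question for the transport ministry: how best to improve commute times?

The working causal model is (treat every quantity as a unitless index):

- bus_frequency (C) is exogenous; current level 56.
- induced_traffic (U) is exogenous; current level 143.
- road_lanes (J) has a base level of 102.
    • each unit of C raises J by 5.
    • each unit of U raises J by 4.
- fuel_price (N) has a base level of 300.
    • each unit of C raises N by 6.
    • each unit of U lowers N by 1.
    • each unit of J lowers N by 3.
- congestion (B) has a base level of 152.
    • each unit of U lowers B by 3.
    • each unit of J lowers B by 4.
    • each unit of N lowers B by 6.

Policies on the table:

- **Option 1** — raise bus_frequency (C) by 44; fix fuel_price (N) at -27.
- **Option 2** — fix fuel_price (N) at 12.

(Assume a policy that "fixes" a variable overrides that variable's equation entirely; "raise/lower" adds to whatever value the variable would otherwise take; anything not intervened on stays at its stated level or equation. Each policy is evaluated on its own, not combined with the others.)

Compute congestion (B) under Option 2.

Option 2 (N := 12):
  C = 56
  U = 143
  J = 102 + 5·56 + 4·143 = 954
  N = 12
  B = 152 − 3·143 − 4·954 − 6·12 = -4165

-4165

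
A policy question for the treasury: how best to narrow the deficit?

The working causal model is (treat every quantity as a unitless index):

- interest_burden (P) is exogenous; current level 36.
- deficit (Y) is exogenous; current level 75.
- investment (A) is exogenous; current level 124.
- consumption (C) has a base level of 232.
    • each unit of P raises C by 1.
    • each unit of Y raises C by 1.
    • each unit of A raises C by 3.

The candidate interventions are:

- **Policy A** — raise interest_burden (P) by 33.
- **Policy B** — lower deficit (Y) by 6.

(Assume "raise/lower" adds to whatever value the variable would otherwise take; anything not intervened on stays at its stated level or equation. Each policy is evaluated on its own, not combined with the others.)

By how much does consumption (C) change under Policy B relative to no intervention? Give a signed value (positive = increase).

-6

Baseline:
  P = 36
  Y = 75
  A = 124
  C = 232 + 36 + 75 + 3·124 = 715
Policy B (Y − 6):
  P = 36
  Y = 75 − 6 = 69
  A = 124
  C = 232 + 36 + 69 + 3·124 = 709
Change in C: 709 − 715 = -6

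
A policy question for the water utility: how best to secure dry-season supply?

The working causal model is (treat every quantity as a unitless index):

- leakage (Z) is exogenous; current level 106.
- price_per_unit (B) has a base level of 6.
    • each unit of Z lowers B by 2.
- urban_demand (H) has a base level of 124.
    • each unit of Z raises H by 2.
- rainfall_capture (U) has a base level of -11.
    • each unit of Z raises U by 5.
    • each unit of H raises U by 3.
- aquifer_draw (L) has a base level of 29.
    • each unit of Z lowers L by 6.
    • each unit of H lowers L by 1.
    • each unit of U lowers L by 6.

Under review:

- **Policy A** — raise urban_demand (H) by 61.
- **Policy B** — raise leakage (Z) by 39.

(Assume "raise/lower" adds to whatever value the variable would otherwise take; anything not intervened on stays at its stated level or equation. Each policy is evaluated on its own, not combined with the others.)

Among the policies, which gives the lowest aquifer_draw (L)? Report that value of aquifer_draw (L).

-12991

Policy A (H + 61):
  Z = 106
  H = 124 + 2·106 (+61 from intervention) = 397
  U = -11 + 5·106 + 3·397 = 1710
  L = 29 − 6·106 − 397 − 6·1710 = -11264
Policy B (Z + 39):
  Z = 106 + 39 = 145
  H = 124 + 2·145 = 414
  U = -11 + 5·145 + 3·414 = 1956
  L = 29 − 6·145 − 414 − 6·1956 = -12991
Comparing — Policy A: L=-11264, Policy B: L=-12991. Lowest is -12991 (Policy B).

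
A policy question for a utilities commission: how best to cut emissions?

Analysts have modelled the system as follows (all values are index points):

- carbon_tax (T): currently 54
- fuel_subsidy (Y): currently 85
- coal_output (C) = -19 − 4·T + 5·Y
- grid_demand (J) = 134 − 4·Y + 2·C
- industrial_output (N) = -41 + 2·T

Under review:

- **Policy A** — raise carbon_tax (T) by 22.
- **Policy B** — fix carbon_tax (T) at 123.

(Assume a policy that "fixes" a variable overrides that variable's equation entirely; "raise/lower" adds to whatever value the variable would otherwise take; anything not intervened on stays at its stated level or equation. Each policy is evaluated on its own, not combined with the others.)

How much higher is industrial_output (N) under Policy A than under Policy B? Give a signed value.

-94

Policy A (T + 22):
  T = 54 + 22 = 76
  N = -41 + 2·76 = 111
Policy B (T := 123):
  T = 123
  N = -41 + 2·123 = 205
N: 111 − 205 = -94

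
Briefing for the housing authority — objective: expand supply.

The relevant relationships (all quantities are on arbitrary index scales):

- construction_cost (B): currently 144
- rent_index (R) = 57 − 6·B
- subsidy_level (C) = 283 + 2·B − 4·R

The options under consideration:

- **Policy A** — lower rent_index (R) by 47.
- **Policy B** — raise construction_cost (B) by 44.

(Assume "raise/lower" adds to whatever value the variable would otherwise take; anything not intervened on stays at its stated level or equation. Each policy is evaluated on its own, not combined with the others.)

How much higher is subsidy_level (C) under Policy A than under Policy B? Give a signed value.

Policy A (R − 47):
  B = 144
  R = 57 − 6·144 (−47 from intervention) = -854
  C = 283 + 2·144 − 4·(-854) = 3987
Policy B (B + 44):
  B = 144 + 44 = 188
  R = 57 − 6·188 = -1071
  C = 283 + 2·188 − 4·(-1071) = 4943
C: 3987 − 4943 = -956

-956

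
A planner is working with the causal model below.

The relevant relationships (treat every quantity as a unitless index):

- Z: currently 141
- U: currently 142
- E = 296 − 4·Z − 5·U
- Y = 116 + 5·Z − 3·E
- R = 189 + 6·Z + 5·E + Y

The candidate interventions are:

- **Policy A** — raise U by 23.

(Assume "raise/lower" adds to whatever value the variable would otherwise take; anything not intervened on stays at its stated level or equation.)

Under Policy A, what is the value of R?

-330

Policy A (U + 23):
  Z = 141
  U = 142 + 23 = 165
  E = 296 − 4·141 − 5·165 = -1093
  Y = 116 + 5·141 − 3·(-1093) = 4100
  R = 189 + 6·141 + 5·(-1093) + 4100 = -330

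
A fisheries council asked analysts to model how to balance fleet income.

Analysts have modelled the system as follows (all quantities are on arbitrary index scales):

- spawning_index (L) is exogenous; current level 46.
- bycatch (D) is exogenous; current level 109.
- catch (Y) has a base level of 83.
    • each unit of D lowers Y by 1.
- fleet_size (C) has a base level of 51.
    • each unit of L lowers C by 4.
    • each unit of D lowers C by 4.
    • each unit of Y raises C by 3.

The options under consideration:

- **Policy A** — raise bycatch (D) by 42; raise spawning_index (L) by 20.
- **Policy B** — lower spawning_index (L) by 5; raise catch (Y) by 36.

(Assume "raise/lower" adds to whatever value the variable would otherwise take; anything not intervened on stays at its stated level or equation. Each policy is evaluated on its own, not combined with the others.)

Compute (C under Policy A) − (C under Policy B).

Policy A (D + 42, L + 20):
  L = 46 + 20 = 66
  D = 109 + 42 = 151
  Y = 83 − 151 = -68
  C = 51 − 4·66 − 4·151 + 3·(-68) = -1021
Policy B (L − 5, Y + 36):
  L = 46 − 5 = 41
  D = 109
  Y = 83 − 109 (+36 from intervention) = 10
  C = 51 − 4·41 − 4·109 + 3·10 = -519
C: -1021 − (-519) = -502

-502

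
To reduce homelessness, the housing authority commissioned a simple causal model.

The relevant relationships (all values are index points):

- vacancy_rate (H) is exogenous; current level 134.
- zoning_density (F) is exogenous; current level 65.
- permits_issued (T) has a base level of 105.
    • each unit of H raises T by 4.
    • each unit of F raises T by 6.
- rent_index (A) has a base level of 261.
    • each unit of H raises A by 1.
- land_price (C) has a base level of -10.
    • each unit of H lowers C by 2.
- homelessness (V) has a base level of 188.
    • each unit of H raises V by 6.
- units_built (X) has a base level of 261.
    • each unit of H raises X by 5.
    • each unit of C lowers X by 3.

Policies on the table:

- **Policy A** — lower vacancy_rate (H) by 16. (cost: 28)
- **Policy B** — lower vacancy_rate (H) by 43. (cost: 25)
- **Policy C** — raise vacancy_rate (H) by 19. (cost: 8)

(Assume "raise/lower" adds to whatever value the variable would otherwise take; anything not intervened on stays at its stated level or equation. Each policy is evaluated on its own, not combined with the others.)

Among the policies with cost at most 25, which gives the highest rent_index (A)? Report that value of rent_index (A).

414

Policy B (H − 43):
  H = 134 − 43 = 91
  A = 261 + 91 = 352
Policy C (H + 19):
  H = 134 + 19 = 153
  A = 261 + 153 = 414
Comparing — Policy B: A=352, Policy C: A=414. Highest is 414 (Policy C).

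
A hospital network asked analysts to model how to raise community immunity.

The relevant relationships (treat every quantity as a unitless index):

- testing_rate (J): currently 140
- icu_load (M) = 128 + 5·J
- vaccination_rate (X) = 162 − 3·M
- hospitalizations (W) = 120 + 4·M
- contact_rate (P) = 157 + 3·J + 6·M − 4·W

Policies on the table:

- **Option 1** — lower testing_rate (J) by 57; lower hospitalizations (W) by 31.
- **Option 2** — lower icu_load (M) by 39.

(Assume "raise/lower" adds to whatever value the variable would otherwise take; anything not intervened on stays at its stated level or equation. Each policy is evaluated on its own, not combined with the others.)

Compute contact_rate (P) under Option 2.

Option 2 (M − 39):
  J = 140
  M = 128 + 5·140 (−39 from intervention) = 789
  W = 120 + 4·789 = 3276
  P = 157 + 3·140 + 6·789 − 4·3276 = -7793

-7793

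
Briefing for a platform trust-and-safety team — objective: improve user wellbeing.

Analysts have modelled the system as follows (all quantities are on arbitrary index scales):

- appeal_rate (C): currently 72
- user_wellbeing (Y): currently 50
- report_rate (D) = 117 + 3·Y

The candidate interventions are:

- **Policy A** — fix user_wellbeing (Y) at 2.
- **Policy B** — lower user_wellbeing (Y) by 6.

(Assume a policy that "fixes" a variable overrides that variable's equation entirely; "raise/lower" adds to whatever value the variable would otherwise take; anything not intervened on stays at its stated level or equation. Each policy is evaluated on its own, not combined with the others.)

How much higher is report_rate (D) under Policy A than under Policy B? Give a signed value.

-126

Policy A (Y := 2):
  Y = 2
  D = 117 + 3·2 = 123
Policy B (Y − 6):
  Y = 50 − 6 = 44
  D = 117 + 3·44 = 249
D: 123 − 249 = -126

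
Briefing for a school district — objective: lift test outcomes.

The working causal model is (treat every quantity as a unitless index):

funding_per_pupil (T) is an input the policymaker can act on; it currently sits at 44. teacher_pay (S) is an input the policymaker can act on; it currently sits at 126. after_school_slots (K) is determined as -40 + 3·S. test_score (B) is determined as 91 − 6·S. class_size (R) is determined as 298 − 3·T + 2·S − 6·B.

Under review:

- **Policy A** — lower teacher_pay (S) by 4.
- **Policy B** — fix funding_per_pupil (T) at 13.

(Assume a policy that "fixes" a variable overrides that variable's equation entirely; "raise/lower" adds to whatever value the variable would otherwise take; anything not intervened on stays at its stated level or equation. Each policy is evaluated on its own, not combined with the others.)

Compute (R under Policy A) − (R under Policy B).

-245

Policy A (S − 4):
  T = 44
  S = 126 − 4 = 122
  B = 91 − 6·122 = -641
  R = 298 − 3·44 + 2·122 − 6·(-641) = 4256
Policy B (T := 13):
  T = 13
  S = 126
  B = 91 − 6·126 = -665
  R = 298 − 3·13 + 2·126 − 6·(-665) = 4501
R: 4256 − 4501 = -245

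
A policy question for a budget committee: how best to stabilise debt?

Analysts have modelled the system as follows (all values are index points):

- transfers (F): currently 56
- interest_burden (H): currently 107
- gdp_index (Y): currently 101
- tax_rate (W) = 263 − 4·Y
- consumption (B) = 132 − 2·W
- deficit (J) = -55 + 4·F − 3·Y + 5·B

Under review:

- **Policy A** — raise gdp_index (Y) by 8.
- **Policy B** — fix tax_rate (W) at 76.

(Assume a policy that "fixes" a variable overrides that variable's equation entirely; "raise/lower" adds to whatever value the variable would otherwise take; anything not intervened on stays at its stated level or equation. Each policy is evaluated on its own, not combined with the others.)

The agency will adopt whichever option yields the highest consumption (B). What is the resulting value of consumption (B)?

478

Policy A (Y + 8):
  Y = 101 + 8 = 109
  W = 263 − 4·109 = -173
  B = 132 − 2·(-173) = 478
Policy B (W := 76):
  Y = 101
  W = 76
  B = 132 − 2·76 = -20
Comparing — Policy A: B=478, Policy B: B=-20. Highest is 478 (Policy A).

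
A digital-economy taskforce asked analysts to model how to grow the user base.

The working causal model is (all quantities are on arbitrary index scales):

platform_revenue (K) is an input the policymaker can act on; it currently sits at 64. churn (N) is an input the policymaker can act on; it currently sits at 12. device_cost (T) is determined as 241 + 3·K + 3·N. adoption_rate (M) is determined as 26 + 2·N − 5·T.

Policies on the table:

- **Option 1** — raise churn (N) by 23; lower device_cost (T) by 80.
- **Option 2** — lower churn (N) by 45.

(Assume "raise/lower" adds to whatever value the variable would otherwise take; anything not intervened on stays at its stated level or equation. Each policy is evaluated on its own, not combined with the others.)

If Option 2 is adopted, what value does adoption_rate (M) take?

-1710

Option 2 (N − 45):
  K = 64
  N = 12 − 45 = -33
  T = 241 + 3·64 + 3·(-33) = 334
  M = 26 + 2·(-33) − 5·334 = -1710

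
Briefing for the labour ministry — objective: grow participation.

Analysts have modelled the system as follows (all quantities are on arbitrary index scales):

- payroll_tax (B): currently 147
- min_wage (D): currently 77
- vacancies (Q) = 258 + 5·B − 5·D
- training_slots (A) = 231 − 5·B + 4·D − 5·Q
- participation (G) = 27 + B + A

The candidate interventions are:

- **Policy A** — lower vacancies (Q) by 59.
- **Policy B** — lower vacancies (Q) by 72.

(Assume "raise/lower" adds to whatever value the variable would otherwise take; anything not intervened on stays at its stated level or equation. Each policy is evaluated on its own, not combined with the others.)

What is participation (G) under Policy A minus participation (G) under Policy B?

Policy A (Q − 59):
  B = 147
  D = 77
  Q = 258 + 5·147 − 5·77 (−59 from intervention) = 549
  A = 231 − 5·147 + 4·77 − 5·549 = -2941
  G = 27 + 147 + (-2941) = -2767
Policy B (Q − 72):
  B = 147
  D = 77
  Q = 258 + 5·147 − 5·77 (−72 from intervention) = 536
  A = 231 − 5·147 + 4·77 − 5·536 = -2876
  G = 27 + 147 + (-2876) = -2702
G: -2767 − (-2702) = -65

-65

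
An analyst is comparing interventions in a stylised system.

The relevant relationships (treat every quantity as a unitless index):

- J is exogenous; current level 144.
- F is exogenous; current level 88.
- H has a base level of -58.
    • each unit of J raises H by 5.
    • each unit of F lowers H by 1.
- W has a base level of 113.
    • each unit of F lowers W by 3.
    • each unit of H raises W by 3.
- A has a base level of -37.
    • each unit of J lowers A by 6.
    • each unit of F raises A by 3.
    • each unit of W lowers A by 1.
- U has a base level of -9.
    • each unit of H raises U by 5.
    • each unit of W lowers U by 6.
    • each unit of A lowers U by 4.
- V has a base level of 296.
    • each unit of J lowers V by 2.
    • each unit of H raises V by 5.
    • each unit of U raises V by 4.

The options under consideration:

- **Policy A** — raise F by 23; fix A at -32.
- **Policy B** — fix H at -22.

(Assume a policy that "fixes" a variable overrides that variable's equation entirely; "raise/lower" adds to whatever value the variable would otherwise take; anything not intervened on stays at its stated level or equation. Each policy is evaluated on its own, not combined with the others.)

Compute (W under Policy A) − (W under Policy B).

Policy A (F + 23, A := -32):
  J = 144
  F = 88 + 23 = 111
  H = -58 + 5·144 − 111 = 551
  W = 113 − 3·111 + 3·551 = 1433
Policy B (H := -22):
  J = 144
  F = 88
  H = -22
  W = 113 − 3·88 + 3·(-22) = -217
W: 1433 − (-217) = 1650

1650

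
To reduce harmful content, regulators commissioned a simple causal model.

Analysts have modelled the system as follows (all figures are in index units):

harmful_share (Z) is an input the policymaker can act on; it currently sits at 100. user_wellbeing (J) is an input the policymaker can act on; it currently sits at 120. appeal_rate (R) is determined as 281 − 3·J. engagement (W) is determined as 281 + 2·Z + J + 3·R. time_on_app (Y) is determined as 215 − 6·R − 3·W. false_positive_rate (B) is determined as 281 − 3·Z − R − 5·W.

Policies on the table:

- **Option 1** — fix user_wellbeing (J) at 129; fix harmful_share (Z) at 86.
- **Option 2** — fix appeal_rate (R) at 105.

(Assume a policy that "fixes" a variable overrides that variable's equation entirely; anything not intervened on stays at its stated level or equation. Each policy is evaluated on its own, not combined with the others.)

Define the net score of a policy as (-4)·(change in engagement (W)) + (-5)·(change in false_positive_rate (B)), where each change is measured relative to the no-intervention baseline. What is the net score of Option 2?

12512

Baseline:
  Z = 100
  J = 120
  R = 281 − 3·120 = -79
  W = 281 + 2·100 + 120 + 3·(-79) = 364
  B = 281 − 3·100 − (-79) − 5·364 = -1760
Option 2 (R := 105):
  Z = 100
  J = 120
  R = 105
  W = 281 + 2·100 + 120 + 3·105 = 916
  B = 281 − 3·100 − 105 − 5·916 = -4704
ΔW = 916 − 364 = 552; ΔB = -4704 − (-1760) = -2944
Score = (-4)·552 + (-5)·(-2944) = 12512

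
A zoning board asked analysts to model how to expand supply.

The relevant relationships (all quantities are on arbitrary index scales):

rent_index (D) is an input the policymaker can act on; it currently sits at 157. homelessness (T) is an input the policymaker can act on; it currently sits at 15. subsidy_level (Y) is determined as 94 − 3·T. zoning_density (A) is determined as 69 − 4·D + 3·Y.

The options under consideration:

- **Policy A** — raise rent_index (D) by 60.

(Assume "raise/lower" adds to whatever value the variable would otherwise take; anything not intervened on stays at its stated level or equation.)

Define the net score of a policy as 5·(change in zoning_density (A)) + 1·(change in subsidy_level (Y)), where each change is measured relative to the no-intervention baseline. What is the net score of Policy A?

-1200

Baseline:
  D = 157
  T = 15
  Y = 94 − 3·15 = 49
  A = 69 − 4·157 + 3·49 = -412
Policy A (D + 60):
  D = 157 + 60 = 217
  T = 15
  Y = 94 − 3·15 = 49
  A = 69 − 4·217 + 3·49 = -652
ΔA = -652 − (-412) = -240; ΔY = 49 − 49 = 0
Score = 5·(-240) + 1·0 = -1200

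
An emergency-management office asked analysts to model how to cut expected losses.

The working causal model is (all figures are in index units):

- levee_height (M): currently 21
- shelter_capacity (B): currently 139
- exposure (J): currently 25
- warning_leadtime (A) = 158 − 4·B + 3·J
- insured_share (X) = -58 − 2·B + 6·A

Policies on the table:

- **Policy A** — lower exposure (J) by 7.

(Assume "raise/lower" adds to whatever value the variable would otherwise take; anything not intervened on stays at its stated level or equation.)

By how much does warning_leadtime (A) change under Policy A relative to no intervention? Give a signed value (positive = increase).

Baseline:
  B = 139
  J = 25
  A = 158 − 4·139 + 3·25 = -323
Policy A (J − 7):
  B = 139
  J = 25 − 7 = 18
  A = 158 − 4·139 + 3·18 = -344
Change in A: -344 − (-323) = -21

-21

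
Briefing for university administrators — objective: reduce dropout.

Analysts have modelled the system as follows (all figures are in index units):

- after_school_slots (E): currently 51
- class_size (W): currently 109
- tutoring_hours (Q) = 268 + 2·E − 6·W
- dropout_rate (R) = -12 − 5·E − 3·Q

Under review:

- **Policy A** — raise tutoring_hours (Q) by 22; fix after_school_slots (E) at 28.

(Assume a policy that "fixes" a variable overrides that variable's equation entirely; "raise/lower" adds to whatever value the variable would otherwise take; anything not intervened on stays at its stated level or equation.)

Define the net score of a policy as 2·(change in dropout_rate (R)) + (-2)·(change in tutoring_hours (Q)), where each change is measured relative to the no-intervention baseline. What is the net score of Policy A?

Baseline:
  E = 51
  W = 109
  Q = 268 + 2·51 − 6·109 = -284
  R = -12 − 5·51 − 3·(-284) = 585
Policy A (Q + 22, E := 28):
  E = 28
  W = 109
  Q = 268 + 2·28 − 6·109 (+22 from intervention) = -308
  R = -12 − 5·28 − 3·(-308) = 772
ΔR = 772 − 585 = 187; ΔQ = -308 − (-284) = -24
Score = 2·187 + (-2)·(-24) = 422

422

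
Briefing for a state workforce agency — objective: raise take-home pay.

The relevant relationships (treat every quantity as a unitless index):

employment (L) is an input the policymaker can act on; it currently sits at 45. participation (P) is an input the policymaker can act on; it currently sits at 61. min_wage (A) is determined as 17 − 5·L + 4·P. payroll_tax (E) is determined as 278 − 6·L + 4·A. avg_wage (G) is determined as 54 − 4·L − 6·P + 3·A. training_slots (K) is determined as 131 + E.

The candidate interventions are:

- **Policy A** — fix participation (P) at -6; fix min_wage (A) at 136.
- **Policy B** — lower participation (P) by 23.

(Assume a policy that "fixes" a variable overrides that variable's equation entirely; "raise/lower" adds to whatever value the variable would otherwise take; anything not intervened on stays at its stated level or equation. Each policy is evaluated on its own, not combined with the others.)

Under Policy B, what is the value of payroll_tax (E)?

-216

Policy B (P − 23):
  L = 45
  P = 61 − 23 = 38
  A = 17 − 5·45 + 4·38 = -56
  E = 278 − 6·45 + 4·(-56) = -216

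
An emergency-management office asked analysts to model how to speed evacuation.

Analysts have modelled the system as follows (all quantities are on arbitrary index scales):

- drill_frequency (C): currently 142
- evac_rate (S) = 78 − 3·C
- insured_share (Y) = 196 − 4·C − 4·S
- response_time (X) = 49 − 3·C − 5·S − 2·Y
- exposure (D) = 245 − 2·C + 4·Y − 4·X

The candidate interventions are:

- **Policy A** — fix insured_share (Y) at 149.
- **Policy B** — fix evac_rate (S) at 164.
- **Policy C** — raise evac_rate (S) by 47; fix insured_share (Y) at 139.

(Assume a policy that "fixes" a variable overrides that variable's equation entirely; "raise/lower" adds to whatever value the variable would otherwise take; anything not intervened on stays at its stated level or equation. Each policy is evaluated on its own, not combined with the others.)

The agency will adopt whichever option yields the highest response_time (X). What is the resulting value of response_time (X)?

Policy A (Y := 149):
  C = 142
  S = 78 − 3·142 = -348
  Y = 149
  X = 49 − 3·142 − 5·(-348) − 2·149 = 1065
Policy B (S := 164):
  C = 142
  S = 164
  Y = 196 − 4·142 − 4·164 = -1028
  X = 49 − 3·142 − 5·164 − 2·(-1028) = 859
Policy C (S + 47, Y := 139):
  C = 142
  S = 78 − 3·142 (+47 from intervention) = -301
  Y = 139
  X = 49 − 3·142 − 5·(-301) − 2·139 = 850
Comparing — Policy A: X=1065, Policy B: X=859, Policy C: X=850. Highest is 1065 (Policy A).

1065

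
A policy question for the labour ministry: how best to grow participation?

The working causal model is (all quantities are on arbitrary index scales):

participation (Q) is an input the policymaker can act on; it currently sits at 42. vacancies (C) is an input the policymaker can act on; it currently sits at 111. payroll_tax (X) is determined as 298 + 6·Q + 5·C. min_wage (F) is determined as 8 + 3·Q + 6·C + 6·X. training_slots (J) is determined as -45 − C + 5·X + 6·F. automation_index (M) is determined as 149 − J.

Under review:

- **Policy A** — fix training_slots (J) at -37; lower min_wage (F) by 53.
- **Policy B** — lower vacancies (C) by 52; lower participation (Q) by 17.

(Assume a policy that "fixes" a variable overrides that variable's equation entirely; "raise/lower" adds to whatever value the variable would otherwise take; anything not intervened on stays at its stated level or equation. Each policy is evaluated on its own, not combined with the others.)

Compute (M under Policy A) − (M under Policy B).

33018

Policy A (J := -37, F − 53):
  Q = 42
  C = 111
  X = 298 + 6·42 + 5·111 = 1105
  F = 8 + 3·42 + 6·111 + 6·1105 (−53 from intervention) = 7377
  J = -37
  M = 149 − (-37) = 186
Policy B (C − 52, Q − 17):
  Q = 42 − 17 = 25
  C = 111 − 52 = 59
  X = 298 + 6·25 + 5·59 = 743
  F = 8 + 3·25 + 6·59 + 6·743 = 4895
  J = -45 − 59 + 5·743 + 6·4895 = 32981
  M = 149 − 32981 = -32832
M: 186 − (-32832) = 33018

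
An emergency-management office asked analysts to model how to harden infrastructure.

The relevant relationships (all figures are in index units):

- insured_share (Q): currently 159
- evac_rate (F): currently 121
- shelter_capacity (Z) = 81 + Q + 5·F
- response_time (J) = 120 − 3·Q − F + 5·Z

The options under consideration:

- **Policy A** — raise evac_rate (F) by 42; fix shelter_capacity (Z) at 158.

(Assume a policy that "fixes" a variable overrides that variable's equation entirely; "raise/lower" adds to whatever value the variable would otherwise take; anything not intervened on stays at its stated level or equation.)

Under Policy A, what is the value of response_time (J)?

270

Policy A (F + 42, Z := 158):
  Q = 159
  F = 121 + 42 = 163
  Z = 158
  J = 120 − 3·159 − 163 + 5·158 = 270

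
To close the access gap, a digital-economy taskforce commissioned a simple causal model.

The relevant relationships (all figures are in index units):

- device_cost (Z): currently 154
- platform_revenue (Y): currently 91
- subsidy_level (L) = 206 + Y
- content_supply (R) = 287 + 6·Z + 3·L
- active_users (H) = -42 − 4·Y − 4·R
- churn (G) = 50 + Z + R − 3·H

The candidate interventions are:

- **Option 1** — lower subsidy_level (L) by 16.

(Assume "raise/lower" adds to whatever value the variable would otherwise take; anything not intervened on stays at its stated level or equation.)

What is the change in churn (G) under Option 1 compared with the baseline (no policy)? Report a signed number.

-624

Baseline:
  Z = 154
  Y = 91
  L = 206 + 91 = 297
  R = 287 + 6·154 + 3·297 = 2102
  H = -42 − 4·91 − 4·2102 = -8814
  G = 50 + 154 + 2102 − 3·(-8814) = 28748
Option 1 (L − 16):
  Z = 154
  Y = 91
  L = 206 + 91 (−16 from intervention) = 281
  R = 287 + 6·154 + 3·281 = 2054
  H = -42 − 4·91 − 4·2054 = -8622
  G = 50 + 154 + 2054 − 3·(-8622) = 28124
Change in G: 28124 − 28748 = -624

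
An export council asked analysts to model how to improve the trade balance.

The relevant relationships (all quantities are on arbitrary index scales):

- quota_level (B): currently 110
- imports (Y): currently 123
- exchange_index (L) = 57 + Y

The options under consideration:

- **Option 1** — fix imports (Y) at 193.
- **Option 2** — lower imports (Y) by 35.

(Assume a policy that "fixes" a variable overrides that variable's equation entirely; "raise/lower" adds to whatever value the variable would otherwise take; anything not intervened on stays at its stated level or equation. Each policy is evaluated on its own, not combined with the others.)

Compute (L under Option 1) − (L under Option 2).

105

Option 1 (Y := 193):
  Y = 193
  L = 57 + 193 = 250
Option 2 (Y − 35):
  Y = 123 − 35 = 88
  L = 57 + 88 = 145
L: 250 − 145 = 105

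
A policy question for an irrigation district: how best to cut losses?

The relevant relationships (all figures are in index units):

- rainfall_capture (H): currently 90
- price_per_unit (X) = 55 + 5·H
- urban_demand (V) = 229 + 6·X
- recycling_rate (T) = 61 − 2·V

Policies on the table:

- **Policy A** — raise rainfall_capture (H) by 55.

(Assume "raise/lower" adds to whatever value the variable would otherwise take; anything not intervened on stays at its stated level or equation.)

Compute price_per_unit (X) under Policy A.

Policy A (H + 55):
  H = 90 + 55 = 145
  X = 55 + 5·145 = 780

780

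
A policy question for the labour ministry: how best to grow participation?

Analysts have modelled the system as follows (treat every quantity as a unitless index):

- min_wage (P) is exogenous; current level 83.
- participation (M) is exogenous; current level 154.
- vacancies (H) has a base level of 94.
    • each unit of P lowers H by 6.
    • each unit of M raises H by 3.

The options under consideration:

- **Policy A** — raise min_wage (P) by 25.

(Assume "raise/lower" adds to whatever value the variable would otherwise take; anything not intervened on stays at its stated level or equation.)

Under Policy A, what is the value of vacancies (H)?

Policy A (P + 25):
  P = 83 + 25 = 108
  M = 154
  H = 94 − 6·108 + 3·154 = -92

-92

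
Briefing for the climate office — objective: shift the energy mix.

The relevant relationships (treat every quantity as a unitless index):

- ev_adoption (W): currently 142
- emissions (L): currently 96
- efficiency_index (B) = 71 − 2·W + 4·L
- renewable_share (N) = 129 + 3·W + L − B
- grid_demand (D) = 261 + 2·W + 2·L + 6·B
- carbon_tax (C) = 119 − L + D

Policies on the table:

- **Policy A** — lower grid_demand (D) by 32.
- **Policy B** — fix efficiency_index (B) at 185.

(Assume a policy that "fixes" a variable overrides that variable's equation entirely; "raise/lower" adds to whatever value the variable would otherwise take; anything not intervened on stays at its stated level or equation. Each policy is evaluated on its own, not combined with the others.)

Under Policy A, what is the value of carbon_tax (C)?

Policy A (D − 32):
  W = 142
  L = 96
  B = 71 − 2·142 + 4·96 = 171
  D = 261 + 2·142 + 2·96 + 6·171 (−32 from intervention) = 1731
  C = 119 − 96 + 1731 = 1754

1754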